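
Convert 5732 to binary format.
Convert 5732 (decimal) → 5732 = 4096 + 1024 + 512 + 64 + 32 + 4 → 0b1011001100100 (binary)
0b1011001100100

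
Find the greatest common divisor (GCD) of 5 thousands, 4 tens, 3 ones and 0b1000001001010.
Convert 5 thousands, 4 tens, 3 ones (place-value notation) → 5×1000 + 4×10 + 3 = 5043 (decimal)
Convert 0b1000001001010 (binary) → 4096 + 64 + 8 + 2 = 4170 (decimal)
Compute gcd(5043, 4170) = 3
3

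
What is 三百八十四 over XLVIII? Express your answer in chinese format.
Convert 三百八十四 (Chinese numeral) → 3×100 + 8×10 + 4 = 384 (decimal)
Convert XLVIII (Roman numeral) → 40 + 5 + 1 + 1 + 1 = 48 (decimal)
Compute 384 ÷ 48 = 8
Convert 8 (decimal) → 八 (Chinese numeral)
八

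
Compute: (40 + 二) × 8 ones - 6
Convert 二 (Chinese numeral) → 2 (decimal)
Convert 8 ones (place-value notation) → 8 (decimal)
Expression in decimal: (40 + 2) × 8 - 6
Parentheses first: 40 + 2 = 42
Multiply: 42 × 8 = 336
Subtract: 336 - 6 = 330
330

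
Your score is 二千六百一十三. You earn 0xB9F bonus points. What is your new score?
Convert 二千六百一十三 (Chinese numeral) → 2×1000 + 6×100 + 1×10 + 3 = 2613 (decimal)
Convert 0xB9F (hexadecimal) → 11×256 + 9×16 + 15 = 2975 (decimal)
Compute 2613 + 2975 = 5588
5588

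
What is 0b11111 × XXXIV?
Convert 0b11111 (binary) → 16 + 8 + 4 + 2 + 1 = 31 (decimal)
Convert XXXIV (Roman numeral) → 10 + 10 + 10 + 4 = 34 (decimal)
Compute 31 × 34 = 1054
1054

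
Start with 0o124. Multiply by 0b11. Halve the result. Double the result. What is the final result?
Convert 0o124 (octal) → 1×64 + 2×8 + 4 = 84 (decimal)
Start: 84
Convert 0b11 (binary) → 2 + 1 = 3 (decimal)
84 × 3 = 252
252 ÷ 2 = 126
126 × 2 = 252
252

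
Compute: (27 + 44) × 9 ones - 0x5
Convert 9 ones (place-value notation) → 9 (decimal)
Convert 0x5 (hexadecimal) → 5 (decimal)
Expression in decimal: (27 + 44) × 9 - 5
Parentheses first: 27 + 44 = 71
Multiply: 71 × 9 = 639
Subtract: 639 - 5 = 634
634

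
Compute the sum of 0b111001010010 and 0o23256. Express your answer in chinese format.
Convert 0b111001010010 (binary) → 2048 + 1024 + 512 + 64 + 16 + 2 = 3666 (decimal)
Convert 0o23256 (octal) → 2×4096 + 3×512 + 2×64 + 5×8 + 6 = 9902 (decimal)
Compute 3666 + 9902 = 13568
Convert 13568 (decimal) → 13568 = 1×10000 + 3×1000 + 5×100 + 6×10 + 8 → 一万三千五百六十八 (Chinese numeral)
一万三千五百六十八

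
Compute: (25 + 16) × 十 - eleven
Convert 十 (Chinese numeral) → 1×10 = 10 (decimal)
Convert eleven (English words) → 11 (decimal)
Expression in decimal: (25 + 16) × 10 - 11
Parentheses first: 25 + 16 = 41
Multiply: 41 × 10 = 410
Subtract: 410 - 11 = 399
399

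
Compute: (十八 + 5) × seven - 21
Convert 十八 (Chinese numeral) → 1×10 + 8 = 18 (decimal)
Convert seven (English words) → 7 (decimal)
Expression in decimal: (18 + 5) × 7 - 21
Parentheses first: 18 + 5 = 23
Multiply: 23 × 7 = 161
Subtract: 161 - 21 = 140
140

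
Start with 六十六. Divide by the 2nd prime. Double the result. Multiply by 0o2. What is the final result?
Convert 六十六 (Chinese numeral) → 6×10 + 6 = 66 (decimal)
Start: 66
Convert the 2nd prime (prime index) → 3 (decimal)
66 ÷ 3 = 22
22 × 2 = 44
Convert 0o2 (octal) → 2 (decimal)
44 × 2 = 88
88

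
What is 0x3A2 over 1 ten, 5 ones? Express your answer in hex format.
Convert 0x3A2 (hexadecimal) → 3×256 + 10×16 + 2 = 930 (decimal)
Convert 1 ten, 5 ones (place-value notation) → 1×10 + 5 = 15 (decimal)
Compute 930 ÷ 15 = 62
Convert 62 (decimal) → 62 = 3×16 + 14 → 0x3E (hexadecimal)
0x3E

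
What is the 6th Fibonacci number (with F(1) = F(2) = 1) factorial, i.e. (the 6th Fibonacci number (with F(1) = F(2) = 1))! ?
Convert the 6th Fibonacci number (with F(1) = F(2) = 1) (Fibonacci index) → 1, 1, 2, 3, 5, 8 → 8 (decimal)
Compute 8! = 40320
40320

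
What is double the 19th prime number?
The 19th prime number = 67
Compute 67 × 2 = 134
134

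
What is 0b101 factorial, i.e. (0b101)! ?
Convert 0b101 (binary) → 4 + 1 = 5 (decimal)
Compute 5! = 120
120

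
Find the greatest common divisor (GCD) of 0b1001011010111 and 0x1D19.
Convert 0b1001011010111 (binary) → 4096 + 512 + 128 + 64 + 16 + 4 + 2 + 1 = 4823 (decimal)
Convert 0x1D19 (hexadecimal) → 1×4096 + 13×256 + 1×16 + 9 = 7449 (decimal)
Compute gcd(4823, 7449) = 13
13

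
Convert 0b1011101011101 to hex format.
Convert 0b1011101011101 (binary) → 4096 + 1024 + 512 + 256 + 64 + 16 + 8 + 4 + 1 = 5981 (decimal)
Convert 5981 (decimal) → 5981 = 1×4096 + 7×256 + 5×16 + 13 → 0x175D (hexadecimal)
0x175D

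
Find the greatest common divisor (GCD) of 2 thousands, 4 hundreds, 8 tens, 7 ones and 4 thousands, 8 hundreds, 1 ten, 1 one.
Convert 2 thousands, 4 hundreds, 8 tens, 7 ones (place-value notation) → 2×1000 + 4×100 + 8×10 + 7 = 2487 (decimal)
Convert 4 thousands, 8 hundreds, 1 ten, 1 one (place-value notation) → 4×1000 + 8×100 + 1×10 + 1 = 4811 (decimal)
Compute gcd(2487, 4811) = 1
1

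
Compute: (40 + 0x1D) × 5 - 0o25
Convert 0x1D (hexadecimal) → 1×16 + 13 = 29 (decimal)
Convert 0o25 (octal) → 2×8 + 5 = 21 (decimal)
Expression in decimal: (40 + 29) × 5 - 21
Parentheses first: 40 + 29 = 69
Multiply: 69 × 5 = 345
Subtract: 345 - 21 = 324
324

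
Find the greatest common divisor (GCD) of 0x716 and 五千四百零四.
Convert 0x716 (hexadecimal) → 7×256 + 1×16 + 6 = 1814 (decimal)
Convert 五千四百零四 (Chinese numeral) → 5×1000 + 4×100 + 4 = 5404 (decimal)
Compute gcd(1814, 5404) = 2
2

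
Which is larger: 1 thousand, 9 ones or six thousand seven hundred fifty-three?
Convert 1 thousand, 9 ones (place-value notation) → 1×1000 + 9 = 1009 (decimal)
Convert six thousand seven hundred fifty-three (English words) → 6×1000 + 7×100 + 53 = 6753 (decimal)
Compare 1009 vs 6753: larger = 6753
6753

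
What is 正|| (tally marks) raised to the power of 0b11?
Convert 正|| (tally marks) → 5 + 2 = 7 (decimal)
Convert 0b11 (binary) → 2 + 1 = 3 (decimal)
Compute 7 ^ 3 = 343
343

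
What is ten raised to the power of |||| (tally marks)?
Convert ten (English words) → 10 (decimal)
Convert |||| (tally marks) → 4 (decimal)
Compute 10 ^ 4 = 10000
10000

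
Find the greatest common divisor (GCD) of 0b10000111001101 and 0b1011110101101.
Convert 0b10000111001101 (binary) → 8192 + 256 + 128 + 64 + 8 + 4 + 1 = 8653 (decimal)
Convert 0b1011110101101 (binary) → 4096 + 1024 + 512 + 256 + 128 + 32 + 8 + 4 + 1 = 6061 (decimal)
Compute gcd(8653, 6061) = 1
1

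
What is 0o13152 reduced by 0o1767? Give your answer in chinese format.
Convert 0o13152 (octal) → 1×4096 + 3×512 + 1×64 + 5×8 + 2 = 5738 (decimal)
Convert 0o1767 (octal) → 1×512 + 7×64 + 6×8 + 7 = 1015 (decimal)
Compute 5738 - 1015 = 4723
Convert 4723 (decimal) → 4723 = 4×1000 + 7×100 + 2×10 + 3 → 四千七百二十三 (Chinese numeral)
四千七百二十三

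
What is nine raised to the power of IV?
Convert nine (English words) → 9 (decimal)
Convert IV (Roman numeral) → 4 (decimal)
Compute 9 ^ 4 = 6561
6561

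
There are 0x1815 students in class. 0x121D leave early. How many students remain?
Convert 0x1815 (hexadecimal) → 1×4096 + 8×256 + 1×16 + 5 = 6165 (decimal)
Convert 0x121D (hexadecimal) → 1×4096 + 2×256 + 1×16 + 13 = 4637 (decimal)
Compute 6165 - 4637 = 1528
1528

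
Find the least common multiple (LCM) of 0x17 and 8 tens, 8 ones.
Convert 0x17 (hexadecimal) → 1×16 + 7 = 23 (decimal)
Convert 8 tens, 8 ones (place-value notation) → 8×10 + 8 = 88 (decimal)
Compute lcm(23, 88) = 2024
2024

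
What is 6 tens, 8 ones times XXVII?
Convert 6 tens, 8 ones (place-value notation) → 6×10 + 8 = 68 (decimal)
Convert XXVII (Roman numeral) → 10 + 10 + 5 + 1 + 1 = 27 (decimal)
Compute 68 × 27 = 1836
1836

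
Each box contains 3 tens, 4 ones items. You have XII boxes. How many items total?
Convert 3 tens, 4 ones (place-value notation) → 3×10 + 4 = 34 (decimal)
Convert XII (Roman numeral) → 10 + 1 + 1 = 12 (decimal)
Compute 34 × 12 = 408
408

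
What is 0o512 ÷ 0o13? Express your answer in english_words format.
Convert 0o512 (octal) → 5×64 + 1×8 + 2 = 330 (decimal)
Convert 0o13 (octal) → 1×8 + 3 = 11 (decimal)
Compute 330 ÷ 11 = 30
Convert 30 (decimal) → thirty (English words)
thirty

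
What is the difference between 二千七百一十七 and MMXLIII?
Convert 二千七百一十七 (Chinese numeral) → 2×1000 + 7×100 + 1×10 + 7 = 2717 (decimal)
Convert MMXLIII (Roman numeral) → 1000 + 1000 + 40 + 1 + 1 + 1 = 2043 (decimal)
Difference: |2717 - 2043| = 674
674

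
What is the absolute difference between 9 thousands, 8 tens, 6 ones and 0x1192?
Convert 9 thousands, 8 tens, 6 ones (place-value notation) → 9×1000 + 8×10 + 6 = 9086 (decimal)
Convert 0x1192 (hexadecimal) → 1×4096 + 1×256 + 9×16 + 2 = 4498 (decimal)
Compute |9086 - 4498| = 4588
4588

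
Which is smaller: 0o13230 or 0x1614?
Convert 0o13230 (octal) → 1×4096 + 3×512 + 2×64 + 3×8 = 5784 (decimal)
Convert 0x1614 (hexadecimal) → 1×4096 + 6×256 + 1×16 + 4 = 5652 (decimal)
Compare 5784 vs 5652: smaller = 5652
5652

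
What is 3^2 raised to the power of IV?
Convert 3^2 (power) → 9 (decimal)
Convert IV (Roman numeral) → 4 (decimal)
Compute 9 ^ 4 = 6561
6561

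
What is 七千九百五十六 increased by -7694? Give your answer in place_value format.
Convert 七千九百五十六 (Chinese numeral) → 7×1000 + 9×100 + 5×10 + 6 = 7956 (decimal)
Compute 7956 + -7694 = 262
Convert 262 (decimal) → 262 = 2×100 + 6×10 + 2 → 2 hundreds, 6 tens, 2 ones (place-value notation)
2 hundreds, 6 tens, 2 ones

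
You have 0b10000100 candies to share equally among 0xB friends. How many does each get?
Convert 0b10000100 (binary) → 128 + 4 = 132 (decimal)
Convert 0xB (hexadecimal) → 11 (decimal)
Compute 132 ÷ 11 = 12
12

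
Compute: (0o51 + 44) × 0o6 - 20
Convert 0o51 (octal) → 5×8 + 1 = 41 (decimal)
Convert 0o6 (octal) → 6 (decimal)
Expression in decimal: (41 + 44) × 6 - 20
Parentheses first: 41 + 44 = 85
Multiply: 85 × 6 = 510
Subtract: 510 - 20 = 490
490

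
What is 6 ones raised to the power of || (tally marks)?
Convert 6 ones (place-value notation) → 6 (decimal)
Convert || (tally marks) → 2 (decimal)
Compute 6 ^ 2 = 36
36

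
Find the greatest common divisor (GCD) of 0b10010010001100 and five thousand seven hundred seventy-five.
Convert 0b10010010001100 (binary) → 8192 + 1024 + 128 + 8 + 4 = 9356 (decimal)
Convert five thousand seven hundred seventy-five (English words) → 5×1000 + 7×100 + 75 = 5775 (decimal)
Compute gcd(9356, 5775) = 1
1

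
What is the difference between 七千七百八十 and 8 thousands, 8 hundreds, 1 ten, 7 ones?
Convert 七千七百八十 (Chinese numeral) → 7×1000 + 7×100 + 8×10 = 7780 (decimal)
Convert 8 thousands, 8 hundreds, 1 ten, 7 ones (place-value notation) → 8×1000 + 8×100 + 1×10 + 7 = 8817 (decimal)
Difference: |7780 - 8817| = 1037
1037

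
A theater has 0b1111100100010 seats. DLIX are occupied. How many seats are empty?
Convert 0b1111100100010 (binary) → 4096 + 2048 + 1024 + 512 + 256 + 32 + 2 = 7970 (decimal)
Convert DLIX (Roman numeral) → 500 + 50 + 9 = 559 (decimal)
Compute 7970 - 559 = 7411
7411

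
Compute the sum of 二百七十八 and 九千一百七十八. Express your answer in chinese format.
Convert 二百七十八 (Chinese numeral) → 2×100 + 7×10 + 8 = 278 (decimal)
Convert 九千一百七十八 (Chinese numeral) → 9×1000 + 1×100 + 7×10 + 8 = 9178 (decimal)
Compute 278 + 9178 = 9456
Convert 9456 (decimal) → 9456 = 9×1000 + 4×100 + 5×10 + 6 → 九千四百五十六 (Chinese numeral)
九千四百五十六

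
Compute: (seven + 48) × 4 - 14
Convert seven (English words) → 7 (decimal)
Expression in decimal: (7 + 48) × 4 - 14
Parentheses first: 7 + 48 = 55
Multiply: 55 × 4 = 220
Subtract: 220 - 14 = 206
206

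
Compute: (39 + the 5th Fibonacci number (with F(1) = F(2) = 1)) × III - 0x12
Convert the 5th Fibonacci number (with F(1) = F(2) = 1) (Fibonacci index) → 1, 1, 2, 3, 5 → 5 (decimal)
Convert III (Roman numeral) → 1 + 1 + 1 = 3 (decimal)
Convert 0x12 (hexadecimal) → 1×16 + 2 = 18 (decimal)
Expression in decimal: (39 + 5) × 3 - 18
Parentheses first: 39 + 5 = 44
Multiply: 44 × 3 = 132
Subtract: 132 - 18 = 114
114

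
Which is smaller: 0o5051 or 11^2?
Convert 0o5051 (octal) → 5×512 + 5×8 + 1 = 2601 (decimal)
Convert 11^2 (power) → 121 (decimal)
Compare 2601 vs 121: smaller = 121
121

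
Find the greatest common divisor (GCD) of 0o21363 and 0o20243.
Convert 0o21363 (octal) → 2×4096 + 1×512 + 3×64 + 6×8 + 3 = 8947 (decimal)
Convert 0o20243 (octal) → 2×4096 + 2×64 + 4×8 + 3 = 8355 (decimal)
Compute gcd(8947, 8355) = 1
1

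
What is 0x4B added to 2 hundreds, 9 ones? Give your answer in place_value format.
Convert 0x4B (hexadecimal) → 4×16 + 11 = 75 (decimal)
Convert 2 hundreds, 9 ones (place-value notation) → 2×100 + 9 = 209 (decimal)
Compute 75 + 209 = 284
Convert 284 (decimal) → 284 = 2×100 + 8×10 + 4 → 2 hundreds, 8 tens, 4 ones (place-value notation)
2 hundreds, 8 tens, 4 ones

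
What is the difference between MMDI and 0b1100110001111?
Convert MMDI (Roman numeral) → 1000 + 1000 + 500 + 1 = 2501 (decimal)
Convert 0b1100110001111 (binary) → 4096 + 2048 + 256 + 128 + 8 + 4 + 2 + 1 = 6543 (decimal)
Difference: |2501 - 6543| = 4042
4042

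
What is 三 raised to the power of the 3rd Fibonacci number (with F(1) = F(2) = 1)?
Convert 三 (Chinese numeral) → 3 (decimal)
Convert the 3rd Fibonacci number (with F(1) = F(2) = 1) (Fibonacci index) → 1, 1, 2 → 2 (decimal)
Compute 3 ^ 2 = 9
9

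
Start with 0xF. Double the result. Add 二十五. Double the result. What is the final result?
Convert 0xF (hexadecimal) → 15 (decimal)
Start: 15
15 × 2 = 30
Convert 二十五 (Chinese numeral) → 2×10 + 5 = 25 (decimal)
30 + 25 = 55
55 × 2 = 110
110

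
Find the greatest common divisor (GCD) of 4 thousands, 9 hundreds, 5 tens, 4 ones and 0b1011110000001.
Convert 4 thousands, 9 hundreds, 5 tens, 4 ones (place-value notation) → 4×1000 + 9×100 + 5×10 + 4 = 4954 (decimal)
Convert 0b1011110000001 (binary) → 4096 + 1024 + 512 + 256 + 128 + 1 = 6017 (decimal)
Compute gcd(4954, 6017) = 1
1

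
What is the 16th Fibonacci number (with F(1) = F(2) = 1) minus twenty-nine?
The 16th Fibonacci number (with F(1) = F(2) = 1) = 987
Convert twenty-nine (English words) → 29 (decimal)
Compute 987 - 29 = 958
958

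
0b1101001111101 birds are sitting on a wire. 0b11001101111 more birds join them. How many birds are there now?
Convert 0b1101001111101 (binary) → 4096 + 2048 + 512 + 64 + 32 + 16 + 8 + 4 + 1 = 6781 (decimal)
Convert 0b11001101111 (binary) → 1024 + 512 + 64 + 32 + 8 + 4 + 2 + 1 = 1647 (decimal)
Compute 6781 + 1647 = 8428
8428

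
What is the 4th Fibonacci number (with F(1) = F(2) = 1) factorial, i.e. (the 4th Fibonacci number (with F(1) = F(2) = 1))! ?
Convert the 4th Fibonacci number (with F(1) = F(2) = 1) (Fibonacci index) → 1, 1, 2, 3 → 3 (decimal)
Compute 3! = 6
6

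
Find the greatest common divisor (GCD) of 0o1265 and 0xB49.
Convert 0o1265 (octal) → 1×512 + 2×64 + 6×8 + 5 = 693 (decimal)
Convert 0xB49 (hexadecimal) → 11×256 + 4×16 + 9 = 2889 (decimal)
Compute gcd(693, 2889) = 9
9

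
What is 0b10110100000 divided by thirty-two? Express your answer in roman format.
Convert 0b10110100000 (binary) → 1024 + 256 + 128 + 32 = 1440 (decimal)
Convert thirty-two (English words) → 32 (decimal)
Compute 1440 ÷ 32 = 45
Convert 45 (decimal) → 45 = 40 + 5 → XLV (Roman numeral)
XLV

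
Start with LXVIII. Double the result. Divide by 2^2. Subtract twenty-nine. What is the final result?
Convert LXVIII (Roman numeral) → 50 + 10 + 5 + 1 + 1 + 1 = 68 (decimal)
Start: 68
68 × 2 = 136
Convert 2^2 (power) → 4 (decimal)
136 ÷ 4 = 34
Convert twenty-nine (English words) → 29 (decimal)
34 - 29 = 5
5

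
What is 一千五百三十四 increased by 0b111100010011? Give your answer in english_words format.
Convert 一千五百三十四 (Chinese numeral) → 1×1000 + 5×100 + 3×10 + 4 = 1534 (decimal)
Convert 0b111100010011 (binary) → 2048 + 1024 + 512 + 256 + 16 + 2 + 1 = 3859 (decimal)
Compute 1534 + 3859 = 5393
Convert 5393 (decimal) → 5393 = 5×1000 + 3×100 + 93 → five thousand three hundred ninety-three (English words)
five thousand three hundred ninety-three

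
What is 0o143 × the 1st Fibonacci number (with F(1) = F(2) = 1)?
Convert 0o143 (octal) → 1×64 + 4×8 + 3 = 99 (decimal)
Convert the 1st Fibonacci number (with F(1) = F(2) = 1) (Fibonacci index) → 1 (decimal)
Compute 99 × 1 = 99
99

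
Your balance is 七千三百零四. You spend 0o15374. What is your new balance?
Convert 七千三百零四 (Chinese numeral) → 7×1000 + 3×100 + 4 = 7304 (decimal)
Convert 0o15374 (octal) → 1×4096 + 5×512 + 3×64 + 7×8 + 4 = 6908 (decimal)
Compute 7304 - 6908 = 396
396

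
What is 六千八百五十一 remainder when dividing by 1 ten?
Convert 六千八百五十一 (Chinese numeral) → 6×1000 + 8×100 + 5×10 + 1 = 6851 (decimal)
Convert 1 ten (place-value notation) → 1×10 = 10 (decimal)
Compute 6851 mod 10 = 1
1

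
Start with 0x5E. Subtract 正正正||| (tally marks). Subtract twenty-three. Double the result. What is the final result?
Convert 0x5E (hexadecimal) → 5×16 + 14 = 94 (decimal)
Start: 94
Convert 正正正||| (tally marks) → 5 + 5 + 5 + 3 = 18 (decimal)
94 - 18 = 76
Convert twenty-three (English words) → 23 (decimal)
76 - 23 = 53
53 × 2 = 106
106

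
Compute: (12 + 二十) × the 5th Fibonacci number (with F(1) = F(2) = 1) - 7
Convert 二十 (Chinese numeral) → 2×10 = 20 (decimal)
Convert the 5th Fibonacci number (with F(1) = F(2) = 1) (Fibonacci index) → 1, 1, 2, 3, 5 → 5 (decimal)
Expression in decimal: (12 + 20) × 5 - 7
Parentheses first: 12 + 20 = 32
Multiply: 32 × 5 = 160
Subtract: 160 - 7 = 153
153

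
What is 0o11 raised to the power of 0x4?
Convert 0o11 (octal) → 1×8 + 1 = 9 (decimal)
Convert 0x4 (hexadecimal) → 4 (decimal)
Compute 9 ^ 4 = 6561
6561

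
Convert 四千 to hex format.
Convert 四千 (Chinese numeral) → 4×1000 = 4000 (decimal)
Convert 4000 (decimal) → 4000 = 15×256 + 10×16 → 0xFA0 (hexadecimal)
0xFA0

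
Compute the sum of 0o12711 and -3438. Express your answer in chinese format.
Convert 0o12711 (octal) → 1×4096 + 2×512 + 7×64 + 1×8 + 1 = 5577 (decimal)
Compute 5577 + -3438 = 2139
Convert 2139 (decimal) → 2139 = 2×1000 + 1×100 + 3×10 + 9 → 二千一百三十九 (Chinese numeral)
二千一百三十九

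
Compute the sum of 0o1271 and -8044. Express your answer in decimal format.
Convert 0o1271 (octal) → 1×512 + 2×64 + 7×8 + 1 = 697 (decimal)
Compute 697 + -8044 = -7347
-7347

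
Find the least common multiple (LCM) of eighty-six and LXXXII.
Convert eighty-six (English words) → 86 (decimal)
Convert LXXXII (Roman numeral) → 50 + 10 + 10 + 10 + 1 + 1 = 82 (decimal)
Compute lcm(86, 82) = 3526
3526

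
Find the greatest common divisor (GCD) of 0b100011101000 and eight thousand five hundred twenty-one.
Convert 0b100011101000 (binary) → 2048 + 128 + 64 + 32 + 8 = 2280 (decimal)
Convert eight thousand five hundred twenty-one (English words) → 8×1000 + 5×100 + 21 = 8521 (decimal)
Compute gcd(2280, 8521) = 1
1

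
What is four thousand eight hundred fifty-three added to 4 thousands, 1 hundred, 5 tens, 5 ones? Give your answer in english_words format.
Convert four thousand eight hundred fifty-three (English words) → 4×1000 + 8×100 + 53 = 4853 (decimal)
Convert 4 thousands, 1 hundred, 5 tens, 5 ones (place-value notation) → 4×1000 + 1×100 + 5×10 + 5 = 4155 (decimal)
Compute 4853 + 4155 = 9008
Convert 9008 (decimal) → 9008 = 9×1000 + 8 → nine thousand eight (English words)
nine thousand eight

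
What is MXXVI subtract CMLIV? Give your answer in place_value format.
Convert MXXVI (Roman numeral) → 1000 + 10 + 10 + 5 + 1 = 1026 (decimal)
Convert CMLIV (Roman numeral) → 900 + 50 + 4 = 954 (decimal)
Compute 1026 - 954 = 72
Convert 72 (decimal) → 72 = 7×10 + 2 → 7 tens, 2 ones (place-value notation)
7 tens, 2 ones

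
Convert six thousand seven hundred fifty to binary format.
Convert six thousand seven hundred fifty (English words) → 6×1000 + 7×100 + 50 = 6750 (decimal)
Convert 6750 (decimal) → 6750 = 4096 + 2048 + 512 + 64 + 16 + 8 + 4 + 2 → 0b1101001011110 (binary)
0b1101001011110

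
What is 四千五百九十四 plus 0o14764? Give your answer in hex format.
Convert 四千五百九十四 (Chinese numeral) → 4×1000 + 5×100 + 9×10 + 4 = 4594 (decimal)
Convert 0o14764 (octal) → 1×4096 + 4×512 + 7×64 + 6×8 + 4 = 6644 (decimal)
Compute 4594 + 6644 = 11238
Convert 11238 (decimal) → 11238 = 2×4096 + 11×256 + 14×16 + 6 → 0x2BE6 (hexadecimal)
0x2BE6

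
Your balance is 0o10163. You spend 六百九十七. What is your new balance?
Convert 0o10163 (octal) → 1×4096 + 1×64 + 6×8 + 3 = 4211 (decimal)
Convert 六百九十七 (Chinese numeral) → 6×100 + 9×10 + 7 = 697 (decimal)
Compute 4211 - 697 = 3514
3514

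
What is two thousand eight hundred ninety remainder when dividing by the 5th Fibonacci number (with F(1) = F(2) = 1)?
Convert two thousand eight hundred ninety (English words) → 2×1000 + 8×100 + 90 = 2890 (decimal)
Convert the 5th Fibonacci number (with F(1) = F(2) = 1) (Fibonacci index) → 1, 1, 2, 3, 5 → 5 (decimal)
Compute 2890 mod 5 = 0
0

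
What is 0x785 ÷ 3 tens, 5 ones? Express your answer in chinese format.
Convert 0x785 (hexadecimal) → 7×256 + 8×16 + 5 = 1925 (decimal)
Convert 3 tens, 5 ones (place-value notation) → 3×10 + 5 = 35 (decimal)
Compute 1925 ÷ 35 = 55
Convert 55 (decimal) → 55 = 5×10 + 5 → 五十五 (Chinese numeral)
五十五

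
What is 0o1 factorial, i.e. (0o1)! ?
Convert 0o1 (octal) → 1 (decimal)
Compute 1! = 1
1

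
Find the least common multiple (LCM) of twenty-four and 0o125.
Convert twenty-four (English words) → 24 (decimal)
Convert 0o125 (octal) → 1×64 + 2×8 + 5 = 85 (decimal)
Compute lcm(24, 85) = 2040
2040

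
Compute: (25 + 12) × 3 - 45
Parentheses first: 25 + 12 = 37
Multiply: 37 × 3 = 111
Subtract: 111 - 45 = 66
66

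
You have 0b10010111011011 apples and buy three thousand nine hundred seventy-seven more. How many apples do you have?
Convert 0b10010111011011 (binary) → 8192 + 1024 + 256 + 128 + 64 + 16 + 8 + 2 + 1 = 9691 (decimal)
Convert three thousand nine hundred seventy-seven (English words) → 3×1000 + 9×100 + 77 = 3977 (decimal)
Compute 9691 + 3977 = 13668
13668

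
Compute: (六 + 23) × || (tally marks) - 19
Convert 六 (Chinese numeral) → 6 (decimal)
Convert || (tally marks) → 2 (decimal)
Expression in decimal: (6 + 23) × 2 - 19
Parentheses first: 6 + 23 = 29
Multiply: 29 × 2 = 58
Subtract: 58 - 19 = 39
39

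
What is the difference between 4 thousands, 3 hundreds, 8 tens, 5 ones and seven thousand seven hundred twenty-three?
Convert 4 thousands, 3 hundreds, 8 tens, 5 ones (place-value notation) → 4×1000 + 3×100 + 8×10 + 5 = 4385 (decimal)
Convert seven thousand seven hundred twenty-three (English words) → 7×1000 + 7×100 + 23 = 7723 (decimal)
Difference: |4385 - 7723| = 3338
3338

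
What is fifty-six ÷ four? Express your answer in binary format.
Convert fifty-six (English words) → 56 (decimal)
Convert four (English words) → 4 (decimal)
Compute 56 ÷ 4 = 14
Convert 14 (decimal) → 14 = 8 + 4 + 2 → 0b1110 (binary)
0b1110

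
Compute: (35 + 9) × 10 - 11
Parentheses first: 35 + 9 = 44
Multiply: 44 × 10 = 440
Subtract: 440 - 11 = 429
429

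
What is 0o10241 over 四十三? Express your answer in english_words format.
Convert 0o10241 (octal) → 1×4096 + 2×64 + 4×8 + 1 = 4257 (decimal)
Convert 四十三 (Chinese numeral) → 4×10 + 3 = 43 (decimal)
Compute 4257 ÷ 43 = 99
Convert 99 (decimal) → ninety-nine (English words)
ninety-nine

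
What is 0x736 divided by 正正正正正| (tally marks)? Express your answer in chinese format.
Convert 0x736 (hexadecimal) → 7×256 + 3×16 + 6 = 1846 (decimal)
Convert 正正正正正| (tally marks) → 5 + 5 + 5 + 5 + 5 + 1 = 26 (decimal)
Compute 1846 ÷ 26 = 71
Convert 71 (decimal) → 71 = 7×10 + 1 → 七十一 (Chinese numeral)
七十一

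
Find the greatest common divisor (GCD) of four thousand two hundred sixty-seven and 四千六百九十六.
Convert four thousand two hundred sixty-seven (English words) → 4×1000 + 2×100 + 67 = 4267 (decimal)
Convert 四千六百九十六 (Chinese numeral) → 4×1000 + 6×100 + 9×10 + 6 = 4696 (decimal)
Compute gcd(4267, 4696) = 1
1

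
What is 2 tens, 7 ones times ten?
Convert 2 tens, 7 ones (place-value notation) → 2×10 + 7 = 27 (decimal)
Convert ten (English words) → 10 (decimal)
Compute 27 × 10 = 270
270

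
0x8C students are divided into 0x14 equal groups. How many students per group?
Convert 0x8C (hexadecimal) → 8×16 + 12 = 140 (decimal)
Convert 0x14 (hexadecimal) → 1×16 + 4 = 20 (decimal)
Compute 140 ÷ 20 = 7
7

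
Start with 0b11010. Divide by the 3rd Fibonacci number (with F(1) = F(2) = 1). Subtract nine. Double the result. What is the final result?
Convert 0b11010 (binary) → 16 + 8 + 2 = 26 (decimal)
Start: 26
Convert the 3rd Fibonacci number (with F(1) = F(2) = 1) (Fibonacci index) → 1, 1, 2 → 2 (decimal)
26 ÷ 2 = 13
Convert nine (English words) → 9 (decimal)
13 - 9 = 4
4 × 2 = 8
8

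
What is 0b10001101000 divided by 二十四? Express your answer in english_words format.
Convert 0b10001101000 (binary) → 1024 + 64 + 32 + 8 = 1128 (decimal)
Convert 二十四 (Chinese numeral) → 2×10 + 4 = 24 (decimal)
Compute 1128 ÷ 24 = 47
Convert 47 (decimal) → forty-seven (English words)
forty-seven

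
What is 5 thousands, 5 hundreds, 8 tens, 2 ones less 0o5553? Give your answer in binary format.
Convert 5 thousands, 5 hundreds, 8 tens, 2 ones (place-value notation) → 5×1000 + 5×100 + 8×10 + 2 = 5582 (decimal)
Convert 0o5553 (octal) → 5×512 + 5×64 + 5×8 + 3 = 2923 (decimal)
Compute 5582 - 2923 = 2659
Convert 2659 (decimal) → 2659 = 2048 + 512 + 64 + 32 + 2 + 1 → 0b101001100011 (binary)
0b101001100011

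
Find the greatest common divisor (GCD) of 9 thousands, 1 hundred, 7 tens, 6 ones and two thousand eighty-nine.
Convert 9 thousands, 1 hundred, 7 tens, 6 ones (place-value notation) → 9×1000 + 1×100 + 7×10 + 6 = 9176 (decimal)
Convert two thousand eighty-nine (English words) → 2×1000 + 89 = 2089 (decimal)
Compute gcd(9176, 2089) = 1
1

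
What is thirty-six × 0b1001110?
Convert thirty-six (English words) → 36 (decimal)
Convert 0b1001110 (binary) → 64 + 8 + 4 + 2 = 78 (decimal)
Compute 36 × 78 = 2808
2808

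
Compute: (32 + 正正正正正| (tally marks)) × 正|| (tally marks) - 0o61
Convert 正正正正正| (tally marks) → 5 + 5 + 5 + 5 + 5 + 1 = 26 (decimal)
Convert 正|| (tally marks) → 5 + 2 = 7 (decimal)
Convert 0o61 (octal) → 6×8 + 1 = 49 (decimal)
Expression in decimal: (32 + 26) × 7 - 49
Parentheses first: 32 + 26 = 58
Multiply: 58 × 7 = 406
Subtract: 406 - 49 = 357
357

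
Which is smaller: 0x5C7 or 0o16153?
Convert 0x5C7 (hexadecimal) → 5×256 + 12×16 + 7 = 1479 (decimal)
Convert 0o16153 (octal) → 1×4096 + 6×512 + 1×64 + 5×8 + 3 = 7275 (decimal)
Compare 1479 vs 7275: smaller = 1479
1479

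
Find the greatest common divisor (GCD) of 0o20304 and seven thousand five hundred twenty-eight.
Convert 0o20304 (octal) → 2×4096 + 3×64 + 4 = 8388 (decimal)
Convert seven thousand five hundred twenty-eight (English words) → 7×1000 + 5×100 + 28 = 7528 (decimal)
Compute gcd(8388, 7528) = 4
4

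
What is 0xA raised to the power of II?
Convert 0xA (hexadecimal) → 10 (decimal)
Convert II (Roman numeral) → 1 + 1 = 2 (decimal)
Compute 10 ^ 2 = 100
100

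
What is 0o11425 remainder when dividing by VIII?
Convert 0o11425 (octal) → 1×4096 + 1×512 + 4×64 + 2×8 + 5 = 4885 (decimal)
Convert VIII (Roman numeral) → 5 + 1 + 1 + 1 = 8 (decimal)
Compute 4885 mod 8 = 5
5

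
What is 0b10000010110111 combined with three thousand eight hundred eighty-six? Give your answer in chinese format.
Convert 0b10000010110111 (binary) → 8192 + 128 + 32 + 16 + 4 + 2 + 1 = 8375 (decimal)
Convert three thousand eight hundred eighty-six (English words) → 3×1000 + 8×100 + 86 = 3886 (decimal)
Compute 8375 + 3886 = 12261
Convert 12261 (decimal) → 12261 = 1×10000 + 2×1000 + 2×100 + 6×10 + 1 → 一万二千二百六十一 (Chinese numeral)
一万二千二百六十一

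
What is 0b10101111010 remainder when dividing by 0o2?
Convert 0b10101111010 (binary) → 1024 + 256 + 64 + 32 + 16 + 8 + 2 = 1402 (decimal)
Convert 0o2 (octal) → 2 (decimal)
Compute 1402 mod 2 = 0
0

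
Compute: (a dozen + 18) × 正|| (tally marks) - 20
Convert a dozen (colloquial) → 12 (decimal)
Convert 正|| (tally marks) → 5 + 2 = 7 (decimal)
Expression in decimal: (12 + 18) × 7 - 20
Parentheses first: 12 + 18 = 30
Multiply: 30 × 7 = 210
Subtract: 210 - 20 = 190
190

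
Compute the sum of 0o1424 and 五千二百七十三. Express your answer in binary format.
Convert 0o1424 (octal) → 1×512 + 4×64 + 2×8 + 4 = 788 (decimal)
Convert 五千二百七十三 (Chinese numeral) → 5×1000 + 2×100 + 7×10 + 3 = 5273 (decimal)
Compute 788 + 5273 = 6061
Convert 6061 (decimal) → 6061 = 4096 + 1024 + 512 + 256 + 128 + 32 + 8 + 4 + 1 → 0b1011110101101 (binary)
0b1011110101101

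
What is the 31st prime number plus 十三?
The 31st prime number = 127
Convert 十三 (Chinese numeral) → 1×10 + 3 = 13 (decimal)
Compute 127 + 13 = 140
140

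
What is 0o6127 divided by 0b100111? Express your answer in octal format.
Convert 0o6127 (octal) → 6×512 + 1×64 + 2×8 + 7 = 3159 (decimal)
Convert 0b100111 (binary) → 32 + 4 + 2 + 1 = 39 (decimal)
Compute 3159 ÷ 39 = 81
Convert 81 (decimal) → 81 = 1×64 + 2×8 + 1 → 0o121 (octal)
0o121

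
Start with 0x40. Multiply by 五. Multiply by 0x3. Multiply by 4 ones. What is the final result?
Convert 0x40 (hexadecimal) → 4×16 = 64 (decimal)
Start: 64
Convert 五 (Chinese numeral) → 5 (decimal)
64 × 5 = 320
Convert 0x3 (hexadecimal) → 3 (decimal)
320 × 3 = 960
Convert 4 ones (place-value notation) → 4 (decimal)
960 × 4 = 3840
3840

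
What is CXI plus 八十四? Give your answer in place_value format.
Convert CXI (Roman numeral) → 100 + 10 + 1 = 111 (decimal)
Convert 八十四 (Chinese numeral) → 8×10 + 4 = 84 (decimal)
Compute 111 + 84 = 195
Convert 195 (decimal) → 195 = 1×100 + 9×10 + 5 → 1 hundred, 9 tens, 5 ones (place-value notation)
1 hundred, 9 tens, 5 ones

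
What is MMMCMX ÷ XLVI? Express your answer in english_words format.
Convert MMMCMX (Roman numeral) → 1000 + 1000 + 1000 + 900 + 10 = 3910 (decimal)
Convert XLVI (Roman numeral) → 40 + 5 + 1 = 46 (decimal)
Compute 3910 ÷ 46 = 85
Convert 85 (decimal) → eighty-five (English words)
eighty-five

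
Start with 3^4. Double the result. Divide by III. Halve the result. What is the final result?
Convert 3^4 (power) → 81 (decimal)
Start: 81
81 × 2 = 162
Convert III (Roman numeral) → 1 + 1 + 1 = 3 (decimal)
162 ÷ 3 = 54
54 ÷ 2 = 27
27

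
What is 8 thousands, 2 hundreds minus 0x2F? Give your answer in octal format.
Convert 8 thousands, 2 hundreds (place-value notation) → 8×1000 + 2×100 = 8200 (decimal)
Convert 0x2F (hexadecimal) → 2×16 + 15 = 47 (decimal)
Compute 8200 - 47 = 8153
Convert 8153 (decimal) → 8153 = 1×4096 + 7×512 + 7×64 + 3×8 + 1 → 0o17731 (octal)
0o17731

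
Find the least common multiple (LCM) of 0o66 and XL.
Convert 0o66 (octal) → 6×8 + 6 = 54 (decimal)
Convert XL (Roman numeral) → 40 (decimal)
Compute lcm(54, 40) = 1080
1080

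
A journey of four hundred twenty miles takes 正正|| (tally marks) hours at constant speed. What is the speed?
Convert four hundred twenty (English words) → 4×100 + 20 = 420 (decimal)
Convert 正正|| (tally marks) → 5 + 5 + 2 = 12 (decimal)
Compute 420 ÷ 12 = 35
35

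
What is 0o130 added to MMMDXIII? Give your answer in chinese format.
Convert 0o130 (octal) → 1×64 + 3×8 = 88 (decimal)
Convert MMMDXIII (Roman numeral) → 1000 + 1000 + 1000 + 500 + 10 + 1 + 1 + 1 = 3513 (decimal)
Compute 88 + 3513 = 3601
Convert 3601 (decimal) → 3601 = 3×1000 + 6×100 + 1 → 三千六百零一 (Chinese numeral)
三千六百零一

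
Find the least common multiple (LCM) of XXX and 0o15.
Convert XXX (Roman numeral) → 10 + 10 + 10 = 30 (decimal)
Convert 0o15 (octal) → 1×8 + 5 = 13 (decimal)
Compute lcm(30, 13) = 390
390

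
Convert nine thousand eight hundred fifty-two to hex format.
Convert nine thousand eight hundred fifty-two (English words) → 9×1000 + 8×100 + 52 = 9852 (decimal)
Convert 9852 (decimal) → 9852 = 2×4096 + 6×256 + 7×16 + 12 → 0x267C (hexadecimal)
0x267C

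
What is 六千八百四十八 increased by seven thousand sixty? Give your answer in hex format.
Convert 六千八百四十八 (Chinese numeral) → 6×1000 + 8×100 + 4×10 + 8 = 6848 (decimal)
Convert seven thousand sixty (English words) → 7×1000 + 60 = 7060 (decimal)
Compute 6848 + 7060 = 13908
Convert 13908 (decimal) → 13908 = 3×4096 + 6×256 + 5×16 + 4 → 0x3654 (hexadecimal)
0x3654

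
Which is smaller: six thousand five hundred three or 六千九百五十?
Convert six thousand five hundred three (English words) → 6×1000 + 5×100 + 3 = 6503 (decimal)
Convert 六千九百五十 (Chinese numeral) → 6×1000 + 9×100 + 5×10 = 6950 (decimal)
Compare 6503 vs 6950: smaller = 6503
6503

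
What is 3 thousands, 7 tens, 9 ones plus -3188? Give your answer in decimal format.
Convert 3 thousands, 7 tens, 9 ones (place-value notation) → 3×1000 + 7×10 + 9 = 3079 (decimal)
Compute 3079 + -3188 = -109
-109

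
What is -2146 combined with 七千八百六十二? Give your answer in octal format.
Convert 七千八百六十二 (Chinese numeral) → 7×1000 + 8×100 + 6×10 + 2 = 7862 (decimal)
Compute -2146 + 7862 = 5716
Convert 5716 (decimal) → 5716 = 1×4096 + 3×512 + 1×64 + 2×8 + 4 → 0o13124 (octal)
0o13124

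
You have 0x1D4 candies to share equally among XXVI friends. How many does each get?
Convert 0x1D4 (hexadecimal) → 1×256 + 13×16 + 4 = 468 (decimal)
Convert XXVI (Roman numeral) → 10 + 10 + 5 + 1 = 26 (decimal)
Compute 468 ÷ 26 = 18
18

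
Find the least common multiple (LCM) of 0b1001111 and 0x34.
Convert 0b1001111 (binary) → 64 + 8 + 4 + 2 + 1 = 79 (decimal)
Convert 0x34 (hexadecimal) → 3×16 + 4 = 52 (decimal)
Compute lcm(79, 52) = 4108
4108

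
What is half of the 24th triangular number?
The 24th triangular number = 24×25/2 = 300
Compute 300 ÷ 2 = 150
150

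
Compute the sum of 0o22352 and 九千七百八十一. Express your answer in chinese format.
Convert 0o22352 (octal) → 2×4096 + 2×512 + 3×64 + 5×8 + 2 = 9450 (decimal)
Convert 九千七百八十一 (Chinese numeral) → 9×1000 + 7×100 + 8×10 + 1 = 9781 (decimal)
Compute 9450 + 9781 = 19231
Convert 19231 (decimal) → 19231 = 1×10000 + 9×1000 + 2×100 + 3×10 + 1 → 一万九千二百三十一 (Chinese numeral)
一万九千二百三十一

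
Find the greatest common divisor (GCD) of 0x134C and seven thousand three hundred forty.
Convert 0x134C (hexadecimal) → 1×4096 + 3×256 + 4×16 + 12 = 4940 (decimal)
Convert seven thousand three hundred forty (English words) → 7×1000 + 3×100 + 40 = 7340 (decimal)
Compute gcd(4940, 7340) = 20
20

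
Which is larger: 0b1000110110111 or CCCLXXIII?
Convert 0b1000110110111 (binary) → 4096 + 256 + 128 + 32 + 16 + 4 + 2 + 1 = 4535 (decimal)
Convert CCCLXXIII (Roman numeral) → 100 + 100 + 100 + 50 + 10 + 10 + 1 + 1 + 1 = 373 (decimal)
Compare 4535 vs 373: larger = 4535
4535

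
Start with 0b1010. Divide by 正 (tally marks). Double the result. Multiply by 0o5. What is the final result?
Convert 0b1010 (binary) → 8 + 2 = 10 (decimal)
Start: 10
Convert 正 (tally marks) → 5 (decimal)
10 ÷ 5 = 2
2 × 2 = 4
Convert 0o5 (octal) → 5 (decimal)
4 × 5 = 20
20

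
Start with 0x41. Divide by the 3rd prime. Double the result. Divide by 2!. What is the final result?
Convert 0x41 (hexadecimal) → 4×16 + 1 = 65 (decimal)
Start: 65
Convert the 3rd prime (prime index) → 5 (decimal)
65 ÷ 5 = 13
13 × 2 = 26
Convert 2! (factorial) → 2 (decimal)
26 ÷ 2 = 13
13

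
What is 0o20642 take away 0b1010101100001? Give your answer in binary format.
Convert 0o20642 (octal) → 2×4096 + 6×64 + 4×8 + 2 = 8610 (decimal)
Convert 0b1010101100001 (binary) → 4096 + 1024 + 256 + 64 + 32 + 1 = 5473 (decimal)
Compute 8610 - 5473 = 3137
Convert 3137 (decimal) → 3137 = 2048 + 1024 + 64 + 1 → 0b110001000001 (binary)
0b110001000001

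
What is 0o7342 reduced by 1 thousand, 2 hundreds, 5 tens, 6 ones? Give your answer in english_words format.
Convert 0o7342 (octal) → 7×512 + 3×64 + 4×8 + 2 = 3810 (decimal)
Convert 1 thousand, 2 hundreds, 5 tens, 6 ones (place-value notation) → 1×1000 + 2×100 + 5×10 + 6 = 1256 (decimal)
Compute 3810 - 1256 = 2554
Convert 2554 (decimal) → 2554 = 2×1000 + 5×100 + 54 → two thousand five hundred fifty-four (English words)
two thousand five hundred fifty-four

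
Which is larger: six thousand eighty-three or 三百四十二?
Convert six thousand eighty-three (English words) → 6×1000 + 83 = 6083 (decimal)
Convert 三百四十二 (Chinese numeral) → 3×100 + 4×10 + 2 = 342 (decimal)
Compare 6083 vs 342: larger = 6083
6083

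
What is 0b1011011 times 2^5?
Convert 0b1011011 (binary) → 64 + 16 + 8 + 2 + 1 = 91 (decimal)
Convert 2^5 (power) → 32 (decimal)
Compute 91 × 32 = 2912
2912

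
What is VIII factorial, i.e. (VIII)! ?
Convert VIII (Roman numeral) → 5 + 1 + 1 + 1 = 8 (decimal)
Compute 8! = 40320
40320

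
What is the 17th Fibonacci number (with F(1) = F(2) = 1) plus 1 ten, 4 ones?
The 17th Fibonacci number (with F(1) = F(2) = 1) = 1597
Convert 1 ten, 4 ones (place-value notation) → 1×10 + 4 = 14 (decimal)
Compute 1597 + 14 = 1611
1611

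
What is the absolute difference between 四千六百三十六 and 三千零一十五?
Convert 四千六百三十六 (Chinese numeral) → 4×1000 + 6×100 + 3×10 + 6 = 4636 (decimal)
Convert 三千零一十五 (Chinese numeral) → 3×1000 + 1×10 + 5 = 3015 (decimal)
Compute |4636 - 3015| = 1621
1621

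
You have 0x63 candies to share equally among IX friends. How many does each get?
Convert 0x63 (hexadecimal) → 6×16 + 3 = 99 (decimal)
Convert IX (Roman numeral) → 9 (decimal)
Compute 99 ÷ 9 = 11
11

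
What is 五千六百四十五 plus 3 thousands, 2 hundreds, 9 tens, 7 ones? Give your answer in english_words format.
Convert 五千六百四十五 (Chinese numeral) → 5×1000 + 6×100 + 4×10 + 5 = 5645 (decimal)
Convert 3 thousands, 2 hundreds, 9 tens, 7 ones (place-value notation) → 3×1000 + 2×100 + 9×10 + 7 = 3297 (decimal)
Compute 5645 + 3297 = 8942
Convert 8942 (decimal) → 8942 = 8×1000 + 9×100 + 42 → eight thousand nine hundred forty-two (English words)
eight thousand nine hundred forty-two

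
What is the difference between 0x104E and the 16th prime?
Convert 0x104E (hexadecimal) → 1×4096 + 4×16 + 14 = 4174 (decimal)
Convert the 16th prime (prime index) → 53 (decimal)
Difference: |4174 - 53| = 4121
4121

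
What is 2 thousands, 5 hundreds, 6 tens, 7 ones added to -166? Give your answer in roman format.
Convert 2 thousands, 5 hundreds, 6 tens, 7 ones (place-value notation) → 2×1000 + 5×100 + 6×10 + 7 = 2567 (decimal)
Compute 2567 + -166 = 2401
Convert 2401 (decimal) → 2401 = 1000 + 1000 + 400 + 1 → MMCDI (Roman numeral)
MMCDI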